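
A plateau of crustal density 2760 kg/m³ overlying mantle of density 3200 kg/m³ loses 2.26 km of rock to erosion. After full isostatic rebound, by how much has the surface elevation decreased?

0.311 km

Rebound u = e ρ_c/ρ_m = 2.26 km × 2760/3200 = 1.949 km.
Net surface drop = e − u = 2.26 km − 1.949 km = e (ρ_m − ρ_c)/ρ_m = 0.311 km.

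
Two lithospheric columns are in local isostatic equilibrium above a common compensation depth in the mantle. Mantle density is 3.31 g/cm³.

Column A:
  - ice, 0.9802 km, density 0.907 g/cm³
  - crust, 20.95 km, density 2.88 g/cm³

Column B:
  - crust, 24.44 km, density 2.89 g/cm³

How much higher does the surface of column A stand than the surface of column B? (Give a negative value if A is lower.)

For any compensation level in the mantle, the mantle terms cancel and isostasy reduces to e = (Σt_A − Σt_B) − (Σ(ρt)_A − Σ(ρt)_B) / ρ_m.
Σt_A = 21.9302 km; Σt_B = 24.44 km; Σ(ρt)_A = 61.2250414; Σ(ρt)_B = 70.6316 (in km·g/cm³).
e = (21.9302 − 24.44) − (61.2250414 − 70.6316) / 3.31 = 0.332 km.

0.332 km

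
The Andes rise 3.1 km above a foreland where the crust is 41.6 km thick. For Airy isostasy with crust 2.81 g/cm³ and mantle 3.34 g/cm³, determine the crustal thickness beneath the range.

Root depth r = h ρ_c / (ρ_m − ρ_c) = 3.1 km × 2.81 / 0.53 = 16.44 km.
Total thickness = T + h + r = 41.6 km + 3.1 km + 16.44 km = 61.1 km.

61.1 km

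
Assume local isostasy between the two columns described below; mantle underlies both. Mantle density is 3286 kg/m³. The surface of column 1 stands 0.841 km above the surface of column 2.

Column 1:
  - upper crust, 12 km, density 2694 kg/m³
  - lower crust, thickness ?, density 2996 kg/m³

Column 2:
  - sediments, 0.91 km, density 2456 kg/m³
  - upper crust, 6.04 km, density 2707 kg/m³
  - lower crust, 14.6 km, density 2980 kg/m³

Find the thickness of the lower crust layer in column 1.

Take the compensation level at the base of the deeper column (depth z_c below the surface of column 1) and equate Σ ρ_i t_i down to z_c; mantle fills any gap and the z_c terms cancel.
Column 1: 12×2694 + x×2996 + (z_c − 12 − x)×3286
Column 2: 0.841×0 + 0.91×2456 + 6.04×2707 + 14.6×2980 + (z_c − 0.841 − 21.55)×3286
The z_c×3286 term appears on both sides and cancels. Collect the known terms of each column as K = Σ(ρt)_known − 3286 × (depth of known layers): K_1 = 32328 − 3286×12 = −7104; K_2 = 62093.24 − 3286×(0.841 + 21.55) = −11483.586.
Balance: K_1 − x×(3286 − 2996) = K_2, so x = (K_1 − K_2)/(3286 − 2996) = 4379.59/290 = 15.1 km.

15.1 km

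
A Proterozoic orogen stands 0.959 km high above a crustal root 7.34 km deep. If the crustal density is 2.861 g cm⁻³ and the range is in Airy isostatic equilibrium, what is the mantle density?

Airy balance: ρ_c h = (ρ_m − ρ_c) r → ρ_m = ρ_c (1 + h/r).
ρ_m = 2.861 × (1 + 0.959 km/7.34 km) = 3.23 g cm⁻³.

3.23 g cm⁻³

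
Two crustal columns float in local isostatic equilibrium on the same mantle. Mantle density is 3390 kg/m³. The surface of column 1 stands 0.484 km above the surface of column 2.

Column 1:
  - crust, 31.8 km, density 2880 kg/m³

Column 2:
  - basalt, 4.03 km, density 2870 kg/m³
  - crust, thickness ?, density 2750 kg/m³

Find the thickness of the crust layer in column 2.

19.5 km

Take the compensation level at the base of the deeper column (depth z_c below the surface of column 1) and equate Σ ρ_i t_i down to z_c; mantle fills any gap and the z_c terms cancel.
Column 1: 31.8×2880 + (z_c − 31.8)×3390
Column 2: 0.484×0 + 4.03×2870 + x×2750 + (z_c − 0.484 − 4.03 − x)×3390
The z_c×3390 term appears on both sides and cancels. Collect the known terms of each column as K = Σ(ρt)_known − 3390 × (depth of known layers): K_1 = 91584 − 3390×31.8 = −16218; K_2 = 11566.1 − 3390×(0.484 + 4.03) = −3736.36.
Balance: K_1 = K_2 − x×(3390 − 2750), so x = (K_2 − K_1)/(3390 − 2750) = 12481.6/640 = 19.5 km.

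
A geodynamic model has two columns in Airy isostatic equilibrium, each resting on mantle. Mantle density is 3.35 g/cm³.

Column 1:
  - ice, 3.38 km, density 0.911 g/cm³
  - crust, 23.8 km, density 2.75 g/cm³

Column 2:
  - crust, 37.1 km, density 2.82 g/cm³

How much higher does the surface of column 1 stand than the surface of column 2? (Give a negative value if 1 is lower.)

0.854 km

For any compensation level in the mantle, the mantle terms cancel and isostasy reduces to e = (Σt_1 − Σt_2) − (Σ(ρt)_1 − Σ(ρt)_2) / ρ_m.
Σt_1 = 27.18 km; Σt_2 = 37.1 km; Σ(ρt)_1 = 68.52918; Σ(ρt)_2 = 104.622 (in km·g/cm³).
e = (27.18 − 37.1) − (68.52918 − 104.622) / 3.35 = 0.854 km.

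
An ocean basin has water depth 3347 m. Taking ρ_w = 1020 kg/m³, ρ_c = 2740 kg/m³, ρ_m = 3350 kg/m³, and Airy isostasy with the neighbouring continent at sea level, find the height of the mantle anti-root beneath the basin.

9440 m

In Airy isostatic equilibrium: replacing crust with seawater at the top is compensated by replacing crust with mantle at the base: d (ρ_c − ρ_w) = a (ρ_m − ρ_c).
a = d (ρ_c − ρ_w)/(ρ_m − ρ_c) = 3347 m × 1720/610 = 9440 m.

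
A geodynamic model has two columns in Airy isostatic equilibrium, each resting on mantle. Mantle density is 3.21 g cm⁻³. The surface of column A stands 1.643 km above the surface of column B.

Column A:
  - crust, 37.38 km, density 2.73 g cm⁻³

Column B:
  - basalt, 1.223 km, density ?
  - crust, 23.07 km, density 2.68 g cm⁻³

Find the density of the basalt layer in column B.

Take the compensation level at the base of the deeper column (depth z_c below the surface of column A) and equate Σ ρ_i t_i down to z_c; mantle fills any gap and the z_c terms cancel.
Column A: 37.38×2.73 + (z_c − 37.38)×3.21
Column B: 1.643×0 + 1.223×ρ + 23.07×2.68 + (z_c − 1.643 − 24.293)×3.21
The z_c×3.21 term appears on both sides and cancels. Collect the known terms of each column as K = Σ(ρt)_known − 3.21 × (depth of known layers): K_A = 102.0474 − 3.21×37.38 = −17.9424; K_B = 61.8276 − 3.21×(1.643 + 24.293) = −21.42696.
Balance: K_A = K_B + 1.223×ρ, so ρ = (K_A − K_B)/1.223 = 3.48456/1.223 = 2.85 g cm⁻³.

2.85 g cm⁻³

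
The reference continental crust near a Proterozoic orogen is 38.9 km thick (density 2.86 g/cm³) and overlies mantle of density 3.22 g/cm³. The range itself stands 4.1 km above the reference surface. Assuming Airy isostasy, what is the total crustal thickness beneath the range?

Root depth r = h ρ_c / (ρ_m − ρ_c) = 4.1 km × 2.86 / 0.36 = 32.57 km.
Total thickness = T + h + r = 38.9 km + 4.1 km + 32.57 km = 75.6 km.

75.6 km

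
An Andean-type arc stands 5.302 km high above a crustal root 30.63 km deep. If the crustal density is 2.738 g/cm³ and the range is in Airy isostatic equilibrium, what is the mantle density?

3.21 g/cm³

Airy balance: ρ_c h = (ρ_m − ρ_c) r → ρ_m = ρ_c (1 + h/r).
ρ_m = 2.738 × (1 + 5.302 km/30.63 km) = 3.21 g/cm³.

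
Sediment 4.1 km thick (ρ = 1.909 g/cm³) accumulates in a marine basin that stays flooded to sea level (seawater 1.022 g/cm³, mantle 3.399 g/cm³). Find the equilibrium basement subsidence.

Submarine loading: the sediment displaces seawater, and the subsidence is in turn flooded, so s (ρ_m − ρ_w) = t (ρ_sed − ρ_w).
s = 4.1 km × (1.909 − 1.022) / (3.399 − 1.022) = 1.53 km.

1.53 km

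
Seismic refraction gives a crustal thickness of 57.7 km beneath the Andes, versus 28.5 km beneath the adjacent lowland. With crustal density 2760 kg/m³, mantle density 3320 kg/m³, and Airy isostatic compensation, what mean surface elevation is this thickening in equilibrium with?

4.93 km

Excess crust Δ = 57.7 km − 28.5 km = 29.2 km, split between elevation h and root r with h + r = Δ.
Airy balance ρ_c h = (ρ_m − ρ_c) r gives r = h ρ_c/(ρ_m − ρ_c), so h (1 + ρ_c/(ρ_m − ρ_c)) = Δ, i.e. h = Δ (ρ_m − ρ_c)/ρ_m.
h = 29.2 km × 560/3320 = 4.93 km.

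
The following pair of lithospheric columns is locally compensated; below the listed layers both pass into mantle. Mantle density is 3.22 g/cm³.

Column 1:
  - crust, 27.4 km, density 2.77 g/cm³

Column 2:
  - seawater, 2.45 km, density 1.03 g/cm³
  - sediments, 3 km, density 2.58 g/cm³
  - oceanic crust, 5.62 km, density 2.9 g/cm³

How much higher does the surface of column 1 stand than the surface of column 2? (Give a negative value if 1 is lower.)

For any compensation level in the mantle, the mantle terms cancel and isostasy reduces to e = (Σt_1 − Σt_2) − (Σ(ρt)_1 − Σ(ρt)_2) / ρ_m.
Σt_1 = 27.4 km; Σt_2 = 11.07 km; Σ(ρt)_1 = 75.898; Σ(ρt)_2 = 26.5615 (in km·g/cm³).
e = (27.4 − 11.07) − (75.898 − 26.5615) / 3.22 = 1.01 km.

1.01 km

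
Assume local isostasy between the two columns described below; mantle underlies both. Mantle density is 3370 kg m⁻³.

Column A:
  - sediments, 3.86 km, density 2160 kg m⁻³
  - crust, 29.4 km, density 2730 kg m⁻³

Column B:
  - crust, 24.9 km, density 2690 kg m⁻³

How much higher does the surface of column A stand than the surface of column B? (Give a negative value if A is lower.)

For any compensation level in the mantle, the mantle terms cancel and isostasy reduces to e = (Σt_A − Σt_B) − (Σ(ρt)_A − Σ(ρt)_B) / ρ_m.
Σt_A = 33.26 km; Σt_B = 24.9 km; Σ(ρt)_A = 88599.6; Σ(ρt)_B = 66981 (in km·kg m⁻³).
e = (33.26 − 24.9) − (88599.6 − 66981) / 3370 = 1.94 km.

1.94 km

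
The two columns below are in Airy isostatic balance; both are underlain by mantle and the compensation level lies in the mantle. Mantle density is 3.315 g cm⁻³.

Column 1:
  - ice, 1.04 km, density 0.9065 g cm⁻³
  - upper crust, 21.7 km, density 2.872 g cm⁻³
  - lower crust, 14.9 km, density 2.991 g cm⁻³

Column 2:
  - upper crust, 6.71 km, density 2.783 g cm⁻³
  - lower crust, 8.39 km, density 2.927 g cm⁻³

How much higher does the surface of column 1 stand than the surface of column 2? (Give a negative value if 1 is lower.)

For any compensation level in the mantle, the mantle terms cancel and isostasy reduces to e = (Σt_1 − Σt_2) − (Σ(ρt)_1 − Σ(ρt)_2) / ρ_m.
Σt_1 = 37.64 km; Σt_2 = 15.1 km; Σ(ρt)_1 = 107.83106; Σ(ρt)_2 = 43.23146 (in km·g cm⁻³).
e = (37.64 − 15.1) − (107.83106 − 43.23146) / 3.315 = 3.05 km.

3.05 km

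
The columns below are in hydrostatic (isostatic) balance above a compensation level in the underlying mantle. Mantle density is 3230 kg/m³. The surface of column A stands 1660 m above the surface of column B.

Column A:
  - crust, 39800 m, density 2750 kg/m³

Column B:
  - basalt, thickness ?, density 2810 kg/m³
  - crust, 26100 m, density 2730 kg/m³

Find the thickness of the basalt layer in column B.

1650 m

Take the compensation level at the base of the deeper column (depth z_c below the surface of column A) and equate Σ ρ_i t_i down to z_c; mantle fills any gap and the z_c terms cancel.
Column A: 39800×2750 + (z_c − 39800)×3230
Column B: 1660×0 + x×2810 + 26100×2730 + (z_c − 1660 − 26100 − x)×3230
The z_c×3230 term appears on both sides and cancels. Collect the known terms of each column as K = Σ(ρt)_known − 3230 × (depth of known layers): K_A = 109450000 − 3230×39800 = −19104000; K_B = 71253000 − 3230×(1660 + 26100) = −18411800.
Balance: K_A = K_B − x×(3230 − 2810), so x = (K_B − K_A)/(3230 − 2810) = 692200/420 = 1650 m.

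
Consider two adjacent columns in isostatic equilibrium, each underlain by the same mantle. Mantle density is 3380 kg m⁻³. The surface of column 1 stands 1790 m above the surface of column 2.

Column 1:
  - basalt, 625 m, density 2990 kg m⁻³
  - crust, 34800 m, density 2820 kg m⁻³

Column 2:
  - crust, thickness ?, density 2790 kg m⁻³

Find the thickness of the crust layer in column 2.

Take the compensation level at the base of the deeper column (depth z_c below the surface of column 1) and equate Σ ρ_i t_i down to z_c; mantle fills any gap and the z_c terms cancel.
Column 1: 625×2990 + 34800×2820 + (z_c − 35425)×3380
Column 2: 1790×0 + x×2790 + (z_c − 1790 − 0 − x)×3380
The z_c×3380 term appears on both sides and cancels. Collect the known terms of each column as K = Σ(ρt)_known − 3380 × (depth of known layers): K_1 = 100004750 − 3380×35425 = −19731750; K_2 = 0 − 3380×(1790 + 0) = −6050200.
Balance: K_1 = K_2 − x×(3380 − 2790), so x = (K_2 − K_1)/(3380 − 2790) = 13681600/590 = 23200 m.

23200 m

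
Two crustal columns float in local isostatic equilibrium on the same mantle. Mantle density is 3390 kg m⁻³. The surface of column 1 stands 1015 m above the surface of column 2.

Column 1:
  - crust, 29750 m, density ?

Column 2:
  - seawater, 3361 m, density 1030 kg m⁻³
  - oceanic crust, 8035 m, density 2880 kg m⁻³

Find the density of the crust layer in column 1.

Take the compensation level at the base of the deeper column (depth z_c below the surface of column 1) and equate Σ ρ_i t_i down to z_c; mantle fills any gap and the z_c terms cancel.
Column 1: 29750×ρ + (z_c − 29750)×3390
Column 2: 1015×0 + 3361×1030 + 8035×2880 + (z_c − 1015 − 11396)×3390
The z_c×3390 term appears on both sides and cancels. Collect the known terms of each column as K = Σ(ρt)_known − 3390 × (depth of known layers): K_1 = 0 − 3390×29750 = −100852500; K_2 = 26602630 − 3390×(1015 + 11396) = −15470660.
Balance: K_1 + 29750×ρ = K_2, so ρ = (K_2 − K_1)/29750 = 85381800/29750 = 2870 kg m⁻³.

2870 kg m⁻³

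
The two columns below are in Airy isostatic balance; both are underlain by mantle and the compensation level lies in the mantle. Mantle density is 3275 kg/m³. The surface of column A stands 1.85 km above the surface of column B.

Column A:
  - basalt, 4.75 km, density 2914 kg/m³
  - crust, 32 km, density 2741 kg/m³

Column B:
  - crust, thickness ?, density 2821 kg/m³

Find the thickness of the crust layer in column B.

Take the compensation level at the base of the deeper column (depth z_c below the surface of column A) and equate Σ ρ_i t_i down to z_c; mantle fills any gap and the z_c terms cancel.
Column A: 4.75×2914 + 32×2741 + (z_c − 36.75)×3275
Column B: 1.85×0 + x×2821 + (z_c − 1.85 − 0 − x)×3275
The z_c×3275 term appears on both sides and cancels. Collect the known terms of each column as K = Σ(ρt)_known − 3275 × (depth of known layers): K_A = 101553.5 − 3275×36.75 = −18802.75; K_B = 0 − 3275×(1.85 + 0) = −6058.75.
Balance: K_A = K_B − x×(3275 − 2821), so x = (K_B − K_A)/(3275 − 2821) = 12744/454 = 28.1 km.

28.1 km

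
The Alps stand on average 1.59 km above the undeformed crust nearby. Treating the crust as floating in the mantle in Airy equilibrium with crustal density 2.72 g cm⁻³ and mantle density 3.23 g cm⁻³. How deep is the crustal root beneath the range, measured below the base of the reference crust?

Balancing pressure at the compensation depth: the weight of the topography is balanced by the buoyancy of the root, ρ_c h = (ρ_m − ρ_c) r.
r = h · ρ_c / (ρ_m − ρ_c) = 1.59 km × 2.72 / (3.23 − 2.72) = 8.48 km.

8.48 km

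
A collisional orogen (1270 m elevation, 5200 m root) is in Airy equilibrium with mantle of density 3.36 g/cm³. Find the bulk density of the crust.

ρ_c h = (ρ_m − ρ_c) r → ρ_c (h + r) = ρ_m r → ρ_c = ρ_m r / (h + r).
ρ_c = 3.36 × 5200 m / (1270 m + 5200 m) = 2.7 g/cm³.

2.7 g/cm³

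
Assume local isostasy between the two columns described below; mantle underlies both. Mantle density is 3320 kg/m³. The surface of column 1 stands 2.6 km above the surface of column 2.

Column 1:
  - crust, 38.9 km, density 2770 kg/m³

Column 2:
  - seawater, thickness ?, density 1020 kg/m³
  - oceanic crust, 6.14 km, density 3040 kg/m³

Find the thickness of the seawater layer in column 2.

Take the compensation level at the base of the deeper column (depth z_c below the surface of column 1) and equate Σ ρ_i t_i down to z_c; mantle fills any gap and the z_c terms cancel.
Column 1: 38.9×2770 + (z_c − 38.9)×3320
Column 2: 2.6×0 + x×1020 + 6.14×3040 + (z_c − 2.6 − 6.14 − x)×3320
The z_c×3320 term appears on both sides and cancels. Collect the known terms of each column as K = Σ(ρt)_known − 3320 × (depth of known layers): K_1 = 107753 − 3320×38.9 = −21395; K_2 = 18665.6 − 3320×(2.6 + 6.14) = −10351.2.
Balance: K_1 = K_2 − x×(3320 − 1020), so x = (K_2 − K_1)/(3320 − 1020) = 11043.8/2300 = 4.8 km.

4.8 km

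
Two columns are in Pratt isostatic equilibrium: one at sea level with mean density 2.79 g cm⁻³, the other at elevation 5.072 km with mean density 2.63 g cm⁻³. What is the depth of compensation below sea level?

83.4 km

ρ_ref D = ρ (D + h) → D (ρ_ref − ρ) = ρ h.
D = ρ h/(ρ_ref − ρ) = 2.63 × 5.072 km/(2.79 − 2.63) = 83.4 km.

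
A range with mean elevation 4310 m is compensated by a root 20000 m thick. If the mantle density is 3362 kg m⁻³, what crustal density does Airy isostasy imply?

2770 kg m⁻³

ρ_c h = (ρ_m − ρ_c) r → ρ_c (h + r) = ρ_m r → ρ_c = ρ_m r / (h + r).
ρ_c = 3362 × 20000 m / (4310 m + 20000 m) = 2770 kg m⁻³.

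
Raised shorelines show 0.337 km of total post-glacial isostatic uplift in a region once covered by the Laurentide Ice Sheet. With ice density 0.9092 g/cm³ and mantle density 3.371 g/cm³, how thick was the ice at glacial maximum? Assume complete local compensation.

u = t ρ_ice/ρ_m → t = u ρ_m/ρ_ice = 0.337 km × 3.371/0.9092 = 1.25 km.

1.25 km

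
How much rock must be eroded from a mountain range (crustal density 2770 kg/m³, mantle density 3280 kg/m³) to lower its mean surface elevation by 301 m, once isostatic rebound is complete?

Net drop Δ = e − u = e − e ρ_c/ρ_m = e (ρ_m − ρ_c)/ρ_m.
e = Δ ρ_m/(ρ_m − ρ_c) = 301 m × 3280/510 = 1940 m.

1940 m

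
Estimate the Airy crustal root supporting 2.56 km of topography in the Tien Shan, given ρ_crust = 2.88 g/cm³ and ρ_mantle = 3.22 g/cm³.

Isostatic balance requires: the weight of the topography is balanced by the buoyancy of the root, ρ_c h = (ρ_m − ρ_c) r.
r = h · ρ_c / (ρ_m − ρ_c) = 2.56 km × 2.88 / (3.22 − 2.88) = 21.7 km.

21.7 km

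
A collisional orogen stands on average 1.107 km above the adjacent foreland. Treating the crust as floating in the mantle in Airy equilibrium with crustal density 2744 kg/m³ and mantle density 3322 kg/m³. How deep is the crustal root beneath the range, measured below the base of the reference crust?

By Archimedes' principle applied to the lithosphere: the weight of the topography is balanced by the buoyancy of the root, ρ_c h = (ρ_m − ρ_c) r.
r = h · ρ_c / (ρ_m − ρ_c) = 1.107 km × 2744 / (3322 − 2744) = 5.26 km.

5.26 km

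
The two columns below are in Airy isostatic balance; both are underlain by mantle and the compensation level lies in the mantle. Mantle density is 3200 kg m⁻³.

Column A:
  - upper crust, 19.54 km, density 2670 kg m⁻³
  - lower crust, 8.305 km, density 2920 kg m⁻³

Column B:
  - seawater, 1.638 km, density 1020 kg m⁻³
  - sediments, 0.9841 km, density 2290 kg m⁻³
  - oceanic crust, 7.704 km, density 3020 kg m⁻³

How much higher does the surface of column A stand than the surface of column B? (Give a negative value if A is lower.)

For any compensation level in the mantle, the mantle terms cancel and isostasy reduces to e = (Σt_A − Σt_B) − (Σ(ρt)_A − Σ(ρt)_B) / ρ_m.
Σt_A = 27.845 km; Σt_B = 10.3261 km; Σ(ρt)_A = 76422.4; Σ(ρt)_B = 27190.429 (in km·kg m⁻³).
e = (27.845 − 10.3261) − (76422.4 − 27190.429) / 3200 = 2.13 km.

2.13 km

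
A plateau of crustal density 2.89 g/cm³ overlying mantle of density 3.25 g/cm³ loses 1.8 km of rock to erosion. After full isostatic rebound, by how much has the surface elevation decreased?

0.199 km

Rebound u = e ρ_c/ρ_m = 1.8 km × 2.89/3.25 = 1.601 km.
Net surface drop = e − u = 1.8 km − 1.601 km = e (ρ_m − ρ_c)/ρ_m = 0.199 km.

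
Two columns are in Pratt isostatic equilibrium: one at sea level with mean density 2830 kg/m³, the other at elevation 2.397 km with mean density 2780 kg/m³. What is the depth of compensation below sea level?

ρ_ref D = ρ (D + h) → D (ρ_ref − ρ) = ρ h.
D = ρ h/(ρ_ref − ρ) = 2780 × 2.397 km/(2830 − 2780) = 133 km.

133 km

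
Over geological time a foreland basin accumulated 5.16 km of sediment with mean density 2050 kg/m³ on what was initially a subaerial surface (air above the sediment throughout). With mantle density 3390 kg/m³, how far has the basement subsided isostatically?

3.12 km

Subaerial load: s = t ρ_sed / ρ_m = 5.16 km × 2050/3390 = 3.12 km.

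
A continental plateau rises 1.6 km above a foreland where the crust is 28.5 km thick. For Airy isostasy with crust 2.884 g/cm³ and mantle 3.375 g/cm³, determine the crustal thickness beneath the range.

39.5 km

Root depth r = h ρ_c / (ρ_m − ρ_c) = 1.6 km × 2.884 / 0.491 = 9.398 km.
Total thickness = T + h + r = 28.5 km + 1.6 km + 9.398 km = 39.5 km.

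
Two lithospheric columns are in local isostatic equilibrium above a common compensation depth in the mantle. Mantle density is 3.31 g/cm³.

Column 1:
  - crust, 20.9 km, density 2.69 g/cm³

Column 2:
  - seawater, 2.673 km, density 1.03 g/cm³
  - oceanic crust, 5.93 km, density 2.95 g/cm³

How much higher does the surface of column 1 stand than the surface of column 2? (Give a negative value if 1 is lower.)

1.43 km

For any compensation level in the mantle, the mantle terms cancel and isostasy reduces to e = (Σt_1 − Σt_2) − (Σ(ρt)_1 − Σ(ρt)_2) / ρ_m.
Σt_1 = 20.9 km; Σt_2 = 8.603 km; Σ(ρt)_1 = 56.221; Σ(ρt)_2 = 20.24669 (in km·g/cm³).
e = (20.9 − 8.603) − (56.221 − 20.24669) / 3.31 = 1.43 km.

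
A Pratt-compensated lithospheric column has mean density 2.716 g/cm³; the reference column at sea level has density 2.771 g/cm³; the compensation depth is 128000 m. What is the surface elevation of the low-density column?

2590 m

ρ_ref D = ρ (D + h) → h = D (ρ_ref − ρ)/ρ.
h = 128000 m × (2.771 − 2.716)/2.716 = 2590 m.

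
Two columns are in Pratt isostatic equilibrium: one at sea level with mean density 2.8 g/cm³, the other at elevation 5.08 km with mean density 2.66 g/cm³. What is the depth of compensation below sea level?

96.5 km

ρ_ref D = ρ (D + h) → D (ρ_ref − ρ) = ρ h.
D = ρ h/(ρ_ref − ρ) = 2.66 × 5.08 km/(2.8 − 2.66) = 96.5 km.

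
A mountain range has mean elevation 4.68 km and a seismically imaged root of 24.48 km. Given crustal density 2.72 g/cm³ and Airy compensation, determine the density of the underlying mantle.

Airy balance: ρ_c h = (ρ_m − ρ_c) r → ρ_m = ρ_c (1 + h/r).
ρ_m = 2.72 × (1 + 4.68 km/24.48 km) = 3.24 g/cm³.

3.24 g/cm³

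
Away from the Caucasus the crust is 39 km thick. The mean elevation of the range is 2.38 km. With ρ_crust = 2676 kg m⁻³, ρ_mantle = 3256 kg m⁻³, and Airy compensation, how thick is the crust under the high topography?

Root depth r = h ρ_c / (ρ_m − ρ_c) = 2.38 km × 2676 / 580 = 10.98 km.
Total thickness = T + h + r = 39 km + 2.38 km + 10.98 km = 52.4 km.

52.4 km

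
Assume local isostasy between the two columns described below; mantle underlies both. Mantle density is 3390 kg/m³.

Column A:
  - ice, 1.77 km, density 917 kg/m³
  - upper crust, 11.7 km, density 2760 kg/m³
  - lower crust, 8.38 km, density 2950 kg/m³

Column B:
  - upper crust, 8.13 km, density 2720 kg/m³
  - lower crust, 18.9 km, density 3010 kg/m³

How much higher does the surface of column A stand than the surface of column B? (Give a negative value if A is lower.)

For any compensation level in the mantle, the mantle terms cancel and isostasy reduces to e = (Σt_A − Σt_B) − (Σ(ρt)_A − Σ(ρt)_B) / ρ_m.
Σt_A = 21.85 km; Σt_B = 27.03 km; Σ(ρt)_A = 58636.09; Σ(ρt)_B = 79002.6 (in km·kg/m³).
e = (21.85 − 27.03) − (58636.09 − 79002.6) / 3390 = 0.828 km.

0.828 km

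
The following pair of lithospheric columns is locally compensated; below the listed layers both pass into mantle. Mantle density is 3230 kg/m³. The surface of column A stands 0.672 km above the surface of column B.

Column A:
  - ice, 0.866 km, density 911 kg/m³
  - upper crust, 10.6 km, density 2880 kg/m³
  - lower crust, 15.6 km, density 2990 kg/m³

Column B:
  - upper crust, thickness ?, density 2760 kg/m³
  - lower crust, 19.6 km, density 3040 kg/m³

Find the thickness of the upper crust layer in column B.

Take the compensation level at the base of the deeper column (depth z_c below the surface of column A) and equate Σ ρ_i t_i down to z_c; mantle fills any gap and the z_c terms cancel.
Column A: 0.866×911 + 10.6×2880 + 15.6×2990 + (z_c − 27.066)×3230
Column B: 0.672×0 + x×2760 + 19.6×3040 + (z_c − 0.672 − 19.6 − x)×3230
The z_c×3230 term appears on both sides and cancels. Collect the known terms of each column as K = Σ(ρt)_known − 3230 × (depth of known layers): K_A = 77960.926 − 3230×27.066 = −9462.254; K_B = 59584 − 3230×(0.672 + 19.6) = −5894.56.
Balance: K_A = K_B − x×(3230 − 2760), so x = (K_B − K_A)/(3230 − 2760) = 3567.69/470 = 7.59 km.

7.59 km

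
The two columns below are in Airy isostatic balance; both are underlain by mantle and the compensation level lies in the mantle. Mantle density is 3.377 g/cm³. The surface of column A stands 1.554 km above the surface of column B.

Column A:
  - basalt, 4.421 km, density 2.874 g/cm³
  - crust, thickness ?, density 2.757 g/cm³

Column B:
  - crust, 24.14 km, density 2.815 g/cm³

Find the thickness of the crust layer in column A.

Take the compensation level at the base of the deeper column (depth z_c below the surface of column A) and equate Σ ρ_i t_i down to z_c; mantle fills any gap and the z_c terms cancel.
Column A: 4.421×2.874 + x×2.757 + (z_c − 4.421 − x)×3.377
Column B: 1.554×0 + 24.14×2.815 + (z_c − 1.554 − 24.14)×3.377
The z_c×3.377 term appears on both sides and cancels. Collect the known terms of each column as K = Σ(ρt)_known − 3.377 × (depth of known layers): K_A = 12.705954 − 3.377×4.421 = −2.223763; K_B = 67.9541 − 3.377×(1.554 + 24.14) = −18.814538.
Balance: K_A − x×(3.377 − 2.757) = K_B, so x = (K_A − K_B)/(3.377 − 2.757) = 16.5908/0.62 = 26.8 km.

26.8 km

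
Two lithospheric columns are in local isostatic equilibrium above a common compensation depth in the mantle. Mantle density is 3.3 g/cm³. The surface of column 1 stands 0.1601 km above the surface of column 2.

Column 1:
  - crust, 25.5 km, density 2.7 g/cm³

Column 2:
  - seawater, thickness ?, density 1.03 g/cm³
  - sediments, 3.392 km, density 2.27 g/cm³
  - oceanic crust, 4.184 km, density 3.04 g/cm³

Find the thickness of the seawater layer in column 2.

4.49 km

Take the compensation level at the base of the deeper column (depth z_c below the surface of column 1) and equate Σ ρ_i t_i down to z_c; mantle fills any gap and the z_c terms cancel.
Column 1: 25.5×2.7 + (z_c − 25.5)×3.3
Column 2: 0.1601×0 + x×1.03 + 3.392×2.27 + 4.184×3.04 + (z_c − 0.1601 − 7.576 − x)×3.3
The z_c×3.3 term appears on both sides and cancels. Collect the known terms of each column as K = Σ(ρt)_known − 3.3 × (depth of known layers): K_1 = 68.85 − 3.3×25.5 = −15.3; K_2 = 20.4192 − 3.3×(0.1601 + 7.576) = −5.10993.
Balance: K_1 = K_2 − x×(3.3 − 1.03), so x = (K_2 − K_1)/(3.3 − 1.03) = 10.1901/2.27 = 4.49 km.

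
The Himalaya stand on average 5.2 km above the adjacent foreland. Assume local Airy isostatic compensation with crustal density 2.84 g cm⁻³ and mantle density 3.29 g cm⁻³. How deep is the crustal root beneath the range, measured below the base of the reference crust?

Balancing pressure at the compensation depth: the weight of the topography is balanced by the buoyancy of the root, ρ_c h = (ρ_m − ρ_c) r.
r = h · ρ_c / (ρ_m − ρ_c) = 5.2 km × 2.84 / (3.29 − 2.84) = 32.8 km.

32.8 km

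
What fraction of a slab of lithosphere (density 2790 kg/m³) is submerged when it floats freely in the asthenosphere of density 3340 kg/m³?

0.835

Submerged fraction = ρ_obj/ρ_fluid = 2790/3340 = 0.835.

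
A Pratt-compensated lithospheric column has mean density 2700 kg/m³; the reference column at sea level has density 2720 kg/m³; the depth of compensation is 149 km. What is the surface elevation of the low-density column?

1.1 km

ρ_ref D = ρ (D + h) → h = D (ρ_ref − ρ)/ρ.
h = 149 km × (2720 − 2700)/2700 = 1.1 km.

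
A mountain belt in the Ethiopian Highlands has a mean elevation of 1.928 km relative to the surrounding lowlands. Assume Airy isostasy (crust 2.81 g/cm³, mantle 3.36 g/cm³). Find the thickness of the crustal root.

9.85 km

In Airy isostatic equilibrium: the weight of the topography is balanced by the buoyancy of the root, ρ_c h = (ρ_m − ρ_c) r.
r = h · ρ_c / (ρ_m − ρ_c) = 1.928 km × 2.81 / (3.36 − 2.81) = 9.85 km.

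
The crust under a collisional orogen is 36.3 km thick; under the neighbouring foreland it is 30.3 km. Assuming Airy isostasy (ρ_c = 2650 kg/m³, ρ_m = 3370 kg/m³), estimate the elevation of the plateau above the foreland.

1.28 km

Excess crust Δ = 36.3 km − 30.3 km = 6 km, split between elevation h and root r with h + r = Δ.
Airy balance ρ_c h = (ρ_m − ρ_c) r gives r = h ρ_c/(ρ_m − ρ_c), so h (1 + ρ_c/(ρ_m − ρ_c)) = Δ, i.e. h = Δ (ρ_m − ρ_c)/ρ_m.
h = 6 km × 720/3370 = 1.28 km.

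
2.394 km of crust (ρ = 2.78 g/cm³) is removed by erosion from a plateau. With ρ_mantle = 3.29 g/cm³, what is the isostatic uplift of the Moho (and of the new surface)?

2.02 km

Unloading: uplift u = e ρ_c/ρ_m = 2.394 km × 2.78/3.29 = 2.02 km.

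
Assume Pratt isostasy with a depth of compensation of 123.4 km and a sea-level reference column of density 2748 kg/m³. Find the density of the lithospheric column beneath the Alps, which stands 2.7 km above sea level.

Pratt balance: ρ_ref D = ρ (D + h).
ρ = ρ_ref D/(D + h) = 2748 × 123.4 km/(123.4 km + 2.7 km) = 2690 kg/m³.

2690 kg/m³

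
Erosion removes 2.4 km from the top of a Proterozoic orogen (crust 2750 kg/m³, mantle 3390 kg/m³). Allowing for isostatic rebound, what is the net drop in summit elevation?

Rebound u = e ρ_c/ρ_m = 2.4 km × 2750/3390 = 1.947 km.
Net surface drop = e − u = 2.4 km − 1.947 km = e (ρ_m − ρ_c)/ρ_m = 0.453 km.

0.453 km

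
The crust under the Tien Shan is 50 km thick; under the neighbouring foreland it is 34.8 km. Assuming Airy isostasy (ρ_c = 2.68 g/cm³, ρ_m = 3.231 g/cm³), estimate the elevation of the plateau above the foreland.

Excess crust Δ = 50 km − 34.8 km = 15.2 km, split between elevation h and root r with h + r = Δ.
Airy balance ρ_c h = (ρ_m − ρ_c) r gives r = h ρ_c/(ρ_m − ρ_c), so h (1 + ρ_c/(ρ_m − ρ_c)) = Δ, i.e. h = Δ (ρ_m − ρ_c)/ρ_m.
h = 15.2 km × 0.551/3.231 = 2.59 km.

2.59 km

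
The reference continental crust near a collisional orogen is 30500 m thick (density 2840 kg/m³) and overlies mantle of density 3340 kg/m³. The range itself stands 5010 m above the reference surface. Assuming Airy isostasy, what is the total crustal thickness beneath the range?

Root depth r = h ρ_c / (ρ_m − ρ_c) = 5010 m × 2840 / 500 = 28460 m.
Total thickness = T + h + r = 30500 m + 5010 m + 28460 m = 64000 m.

64000 m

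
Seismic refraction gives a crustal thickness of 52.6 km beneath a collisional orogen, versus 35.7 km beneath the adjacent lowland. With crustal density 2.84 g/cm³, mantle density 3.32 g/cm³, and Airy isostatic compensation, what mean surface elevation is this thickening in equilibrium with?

2.44 km

Excess crust Δ = 52.6 km − 35.7 km = 16.9 km, split between elevation h and root r with h + r = Δ.
Airy balance ρ_c h = (ρ_m − ρ_c) r gives r = h ρ_c/(ρ_m − ρ_c), so h (1 + ρ_c/(ρ_m − ρ_c)) = Δ, i.e. h = Δ (ρ_m − ρ_c)/ρ_m.
h = 16.9 km × 0.48/3.32 = 2.44 km.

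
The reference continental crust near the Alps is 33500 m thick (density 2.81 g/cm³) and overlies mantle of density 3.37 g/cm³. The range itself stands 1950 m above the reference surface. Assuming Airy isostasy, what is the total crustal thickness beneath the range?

45200 m

Root depth r = h ρ_c / (ρ_m − ρ_c) = 1950 m × 2.81 / 0.56 = 9785 m.
Total thickness = T + h + r = 33500 m + 1950 m + 9785 m = 45200 m.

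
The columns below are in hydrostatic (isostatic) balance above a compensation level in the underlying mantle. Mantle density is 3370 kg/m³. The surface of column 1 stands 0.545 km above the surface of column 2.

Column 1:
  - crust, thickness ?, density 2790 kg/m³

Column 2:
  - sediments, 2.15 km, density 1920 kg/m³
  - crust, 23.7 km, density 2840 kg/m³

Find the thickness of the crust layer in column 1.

Take the compensation level at the base of the deeper column (depth z_c below the surface of column 1) and equate Σ ρ_i t_i down to z_c; mantle fills any gap and the z_c terms cancel.
Column 1: x×2790 + (z_c − 0 − x)×3370
Column 2: 0.545×0 + 2.15×1920 + 23.7×2840 + (z_c − 0.545 − 25.85)×3370
The z_c×3370 term appears on both sides and cancels. Collect the known terms of each column as K = Σ(ρt)_known − 3370 × (depth of known layers): K_1 = 0 − 3370×0 = 0; K_2 = 71436 − 3370×(0.545 + 25.85) = −17515.15.
Balance: K_1 − x×(3370 − 2790) = K_2, so x = (K_1 − K_2)/(3370 − 2790) = 17515.2/580 = 30.2 km.

30.2 km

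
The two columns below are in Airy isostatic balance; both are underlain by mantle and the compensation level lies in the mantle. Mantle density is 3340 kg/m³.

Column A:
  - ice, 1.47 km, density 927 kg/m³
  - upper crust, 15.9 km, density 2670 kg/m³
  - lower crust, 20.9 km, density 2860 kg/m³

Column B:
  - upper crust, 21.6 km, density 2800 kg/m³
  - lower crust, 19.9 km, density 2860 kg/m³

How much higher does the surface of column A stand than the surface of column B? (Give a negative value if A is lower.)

For any compensation level in the mantle, the mantle terms cancel and isostasy reduces to e = (Σt_A − Σt_B) − (Σ(ρt)_A − Σ(ρt)_B) / ρ_m.
Σt_A = 38.27 km; Σt_B = 41.5 km; Σ(ρt)_A = 103589.69; Σ(ρt)_B = 117394 (in km·kg/m³).
e = (38.27 − 41.5) − (103589.69 − 117394) / 3340 = 0.903 km.

0.903 km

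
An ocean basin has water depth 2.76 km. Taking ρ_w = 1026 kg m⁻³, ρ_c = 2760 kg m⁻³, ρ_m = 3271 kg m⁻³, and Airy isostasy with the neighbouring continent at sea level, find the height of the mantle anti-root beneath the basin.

9.37 km

Balancing pressure at the compensation depth: replacing crust with seawater at the top is compensated by replacing crust with mantle at the base: d (ρ_c − ρ_w) = a (ρ_m − ρ_c).
a = d (ρ_c − ρ_w)/(ρ_m − ρ_c) = 2.76 km × 1734/511 = 9.37 km.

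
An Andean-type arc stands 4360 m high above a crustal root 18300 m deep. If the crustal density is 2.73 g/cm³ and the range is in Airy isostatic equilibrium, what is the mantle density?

Airy balance: ρ_c h = (ρ_m − ρ_c) r → ρ_m = ρ_c (1 + h/r).
ρ_m = 2.73 × (1 + 4360 m/18300 m) = 3.38 g/cm³.

3.38 g/cm³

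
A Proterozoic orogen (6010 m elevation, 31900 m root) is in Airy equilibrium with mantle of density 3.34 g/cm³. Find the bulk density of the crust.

ρ_c h = (ρ_m − ρ_c) r → ρ_c (h + r) = ρ_m r → ρ_c = ρ_m r / (h + r).
ρ_c = 3.34 × 31900 m / (6010 m + 31900 m) = 2.81 g/cm³.

2.81 g/cm³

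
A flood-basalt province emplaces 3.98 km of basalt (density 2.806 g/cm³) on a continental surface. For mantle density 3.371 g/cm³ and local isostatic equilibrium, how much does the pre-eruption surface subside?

3.31 km

Subaerial loading: s = t ρ_load / ρ_m.
s = 3.98 km × 2.806/3.371 = 3.31 km.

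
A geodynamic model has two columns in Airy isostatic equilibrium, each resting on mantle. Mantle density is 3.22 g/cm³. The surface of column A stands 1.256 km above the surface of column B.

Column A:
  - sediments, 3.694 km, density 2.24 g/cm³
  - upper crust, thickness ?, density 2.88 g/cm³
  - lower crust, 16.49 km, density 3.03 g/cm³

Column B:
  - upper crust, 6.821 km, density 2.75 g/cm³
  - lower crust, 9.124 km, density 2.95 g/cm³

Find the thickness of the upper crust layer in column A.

8.71 km

Take the compensation level at the base of the deeper column (depth z_c below the surface of column A) and equate Σ ρ_i t_i down to z_c; mantle fills any gap and the z_c terms cancel.
Column A: 3.694×2.24 + x×2.88 + 16.49×3.03 + (z_c − 20.184 − x)×3.22
Column B: 1.256×0 + 6.821×2.75 + 9.124×2.95 + (z_c − 1.256 − 15.945)×3.22
The z_c×3.22 term appears on both sides and cancels. Collect the known terms of each column as K = Σ(ρt)_known − 3.22 × (depth of known layers): K_A = 58.23926 − 3.22×20.184 = −6.75322; K_B = 45.67355 − 3.22×(1.256 + 15.945) = −9.71367.
Balance: K_A − x×(3.22 − 2.88) = K_B, so x = (K_A − K_B)/(3.22 − 2.88) = 2.96045/0.34 = 8.71 km.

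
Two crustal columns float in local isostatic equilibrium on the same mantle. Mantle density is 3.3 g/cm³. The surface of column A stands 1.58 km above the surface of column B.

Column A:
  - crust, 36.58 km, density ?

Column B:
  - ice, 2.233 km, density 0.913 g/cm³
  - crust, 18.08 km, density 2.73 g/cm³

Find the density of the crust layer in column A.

Take the compensation level at the base of the deeper column (depth z_c below the surface of column A) and equate Σ ρ_i t_i down to z_c; mantle fills any gap and the z_c terms cancel.
Column A: 36.58×ρ + (z_c − 36.58)×3.3
Column B: 1.58×0 + 2.233×0.913 + 18.08×2.73 + (z_c − 1.58 − 20.313)×3.3
The z_c×3.3 term appears on both sides and cancels. Collect the known terms of each column as K = Σ(ρt)_known − 3.3 × (depth of known layers): K_A = 0 − 3.3×36.58 = −120.714; K_B = 51.397129 − 3.3×(1.58 + 20.313) = −20.849771.
Balance: K_A + 36.58×ρ = K_B, so ρ = (K_B − K_A)/36.58 = 99.8642/36.58 = 2.73 g/cm³.

2.73 g/cm³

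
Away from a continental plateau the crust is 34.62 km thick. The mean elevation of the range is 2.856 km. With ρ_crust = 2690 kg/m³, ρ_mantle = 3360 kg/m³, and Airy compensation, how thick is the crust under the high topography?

48.9 km

Root depth r = h ρ_c / (ρ_m − ρ_c) = 2.856 km × 2690 / 670 = 11.47 km.
Total thickness = T + h + r = 34.62 km + 2.856 km + 11.47 km = 48.9 km.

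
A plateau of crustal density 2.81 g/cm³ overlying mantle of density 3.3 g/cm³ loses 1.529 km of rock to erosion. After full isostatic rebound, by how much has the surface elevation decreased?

0.227 km

Rebound u = e ρ_c/ρ_m = 1.529 km × 2.81/3.3 = 1.302 km.
Net surface drop = e − u = 1.529 km − 1.302 km = e (ρ_m − ρ_c)/ρ_m = 0.227 km.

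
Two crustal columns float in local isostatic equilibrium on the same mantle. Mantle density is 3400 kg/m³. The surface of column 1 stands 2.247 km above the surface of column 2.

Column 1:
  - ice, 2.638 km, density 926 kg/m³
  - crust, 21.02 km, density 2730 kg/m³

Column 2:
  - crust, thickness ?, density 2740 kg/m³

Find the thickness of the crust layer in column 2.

Take the compensation level at the base of the deeper column (depth z_c below the surface of column 1) and equate Σ ρ_i t_i down to z_c; mantle fills any gap and the z_c terms cancel.
Column 1: 2.638×926 + 21.02×2730 + (z_c − 23.658)×3400
Column 2: 2.247×0 + x×2740 + (z_c − 2.247 − 0 − x)×3400
The z_c×3400 term appears on both sides and cancels. Collect the known terms of each column as K = Σ(ρt)_known − 3400 × (depth of known layers): K_1 = 59827.388 − 3400×23.658 = −20609.812; K_2 = 0 − 3400×(2.247 + 0) = −7639.8.
Balance: K_1 = K_2 − x×(3400 − 2740), so x = (K_2 − K_1)/(3400 − 2740) = 12970/660 = 19.7 km.

19.7 km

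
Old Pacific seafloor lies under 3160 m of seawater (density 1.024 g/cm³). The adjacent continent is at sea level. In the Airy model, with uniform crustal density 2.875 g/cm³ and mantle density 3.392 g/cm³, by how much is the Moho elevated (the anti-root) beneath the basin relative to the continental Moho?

Equating mass per unit area of the two columns: replacing crust with seawater at the top is compensated by replacing crust with mantle at the base: d (ρ_c − ρ_w) = a (ρ_m − ρ_c).
a = d (ρ_c − ρ_w)/(ρ_m − ρ_c) = 3160 m × 1.851/0.517 = 11300 m.

11300 m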